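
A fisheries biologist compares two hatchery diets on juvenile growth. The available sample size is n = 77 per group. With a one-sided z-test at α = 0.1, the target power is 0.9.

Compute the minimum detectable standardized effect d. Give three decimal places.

d ≈ 0.413

Required noncentrality: δ = z_{0.1} + z_{0.10} = 1.282 + 1.282 = 2.563.
δ = d·√(n/2) ⇒ d = δ/√(n/2) = 2.563/√(77/2) = 0.4131.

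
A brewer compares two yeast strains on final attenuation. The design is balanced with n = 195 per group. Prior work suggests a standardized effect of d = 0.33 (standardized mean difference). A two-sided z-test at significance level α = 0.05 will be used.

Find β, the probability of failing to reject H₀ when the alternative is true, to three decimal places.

Noncentrality parameter: δ = d·√(n/2) = 0.33 × √(195/2) = 3.2585
Critical value for a two-sided test at α = 0.05: z_{α/2} = 1.960.
Power = Φ(δ − 1.960) + Φ(−δ − 1.960) = Φ(1.299) + Φ(-5.218) = 0.9029 + 0.0000 = 0.9029.
Type II error: β = 1 − power = 1 − 0.9029 = 0.0971.

β ≈ 0.097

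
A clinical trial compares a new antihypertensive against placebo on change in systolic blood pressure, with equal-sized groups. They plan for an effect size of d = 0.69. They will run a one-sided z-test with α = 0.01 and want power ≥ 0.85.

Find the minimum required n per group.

For power 0.85 need Φ(δ − z_{0.01}) = 0.85, so δ = z_{0.01} + z_{0.15} = 2.326 + 1.036 = 3.363.
δ = d·√(n/2) ⇒ n = 2(δ/d)² = 2 × (3.363 / 0.69)² = 47.50.
Round up to the next whole unit.

n = 48 per group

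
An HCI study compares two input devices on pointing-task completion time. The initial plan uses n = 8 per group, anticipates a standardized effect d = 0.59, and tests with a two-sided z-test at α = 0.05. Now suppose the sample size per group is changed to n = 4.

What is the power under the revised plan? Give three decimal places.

With n = 4 per group: δ = d·√(n/2) = 0.59 × √(4/2) = 0.8344. Critical value z_{0.025} = 1.960.
Revised power = Φ(δ − 1.960) + Φ(−δ − 1.960) = Φ(-1.126) + Φ(-2.794) = 0.1302 + 0.0026 = 0.1328.

Power ≈ 0.133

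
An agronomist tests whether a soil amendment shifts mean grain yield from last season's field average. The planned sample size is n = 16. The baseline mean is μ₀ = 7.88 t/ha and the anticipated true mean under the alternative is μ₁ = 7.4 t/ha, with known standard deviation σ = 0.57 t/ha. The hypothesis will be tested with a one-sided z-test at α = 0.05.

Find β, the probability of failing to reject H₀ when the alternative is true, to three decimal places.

Standardized effect: d = |μ₁ − μ₀| / σ = |7.4 − 7.88| / 0.57 = 0.8421
Noncentrality parameter: δ = d·√n = 0.8421 × √16 = 3.3684
One-sided α = 0.05 → critical value z_{0.05} = 1.645.
Power = Φ(δ − 1.645) = Φ(1.724) = 0.9576.
Type II error: β = 1 − power = 1 − 0.9576 = 0.0424.

β ≈ 0.042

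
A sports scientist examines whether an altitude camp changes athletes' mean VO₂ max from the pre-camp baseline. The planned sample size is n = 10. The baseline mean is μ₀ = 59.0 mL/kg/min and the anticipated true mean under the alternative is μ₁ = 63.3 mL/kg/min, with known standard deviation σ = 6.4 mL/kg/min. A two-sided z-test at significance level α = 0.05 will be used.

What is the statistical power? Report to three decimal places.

Standardized effect: d = |μ₁ − μ₀| / σ = |63.3 − 59.0| / 6.4 = 0.6719
Noncentrality parameter: δ = d·√n = 0.6719 × √10 = 2.1247
Critical value for a two-sided test at α = 0.05: z_{α/2} = 1.960.
Power = Φ(δ − 1.960) + Φ(−δ − 1.960) = Φ(0.165) + Φ(-4.085) = 0.5654 + 0.0000 = 0.5654.

Power ≈ 0.565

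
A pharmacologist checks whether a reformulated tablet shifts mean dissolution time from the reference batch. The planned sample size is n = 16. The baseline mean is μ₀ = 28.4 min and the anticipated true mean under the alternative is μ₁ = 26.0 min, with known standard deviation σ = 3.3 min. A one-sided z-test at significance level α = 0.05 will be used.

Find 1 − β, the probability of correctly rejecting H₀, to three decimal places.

Standardized effect: d = |μ₁ − μ₀| / σ = |26.0 − 28.4| / 3.3 = 0.7273
Noncentrality parameter: δ = d·√n = 0.7273 × √16 = 2.9091
One-sided α = 0.05 → critical value z_{0.05} = 1.645.
Power = Φ(δ − 1.645) = Φ(1.264) = 0.8969.

Power ≈ 0.897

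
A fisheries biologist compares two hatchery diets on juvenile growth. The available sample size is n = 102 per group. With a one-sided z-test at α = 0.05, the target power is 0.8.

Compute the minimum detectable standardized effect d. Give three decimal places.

Need Φ(δ − 1.645) = 0.8, so δ = 1.645 + 0.842 = 2.486.
δ = d·√(n/2) ⇒ d = δ/√(n/2) = 2.486/√(102/2) = 0.3482.

d ≈ 0.348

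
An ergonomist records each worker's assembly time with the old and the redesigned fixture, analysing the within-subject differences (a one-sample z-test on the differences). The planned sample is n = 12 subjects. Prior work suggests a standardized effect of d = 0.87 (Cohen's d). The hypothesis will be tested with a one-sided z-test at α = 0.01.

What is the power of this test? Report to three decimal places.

Power ≈ 0.754

Noncentrality parameter: δ = d·√n = 0.87 × √12 = 3.0138
One-sided α = 0.01 → critical value z_{0.01} = 2.326.
Power = Φ(δ − 2.326) = Φ(0.687) = 0.7541.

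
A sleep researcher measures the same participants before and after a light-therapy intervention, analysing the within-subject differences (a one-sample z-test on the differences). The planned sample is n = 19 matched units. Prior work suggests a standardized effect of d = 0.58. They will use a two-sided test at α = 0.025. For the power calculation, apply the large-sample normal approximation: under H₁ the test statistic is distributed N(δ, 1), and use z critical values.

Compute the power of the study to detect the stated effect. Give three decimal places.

Noncentrality parameter: δ = d·√n = 0.58 × √19 = 2.5282
Two-sided α = 0.025 → critical value z_{0.0125} = 2.241.
Power = Φ(δ − 2.241) + Φ(−δ − 2.241) = Φ(0.287) + Φ(-4.770) = 0.6129 + 0.0000 = 0.6129.

Power ≈ 0.613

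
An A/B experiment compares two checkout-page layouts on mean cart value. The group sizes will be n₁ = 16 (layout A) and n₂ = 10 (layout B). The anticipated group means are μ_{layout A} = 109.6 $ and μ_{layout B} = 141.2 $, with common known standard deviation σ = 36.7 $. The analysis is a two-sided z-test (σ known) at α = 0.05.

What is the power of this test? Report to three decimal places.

Power ≈ 0.570

Standardized effect: d = |μ_{layout A} − μ_{layout B}| / σ = |109.6 − 141.2| / 36.7 = 0.8610
Noncentrality parameter: δ = d / √(1/n₁ + 1/n₂) = 0.8610 / √(1/16 + 1/10) = 2.1360
Two-sided α = 0.05 → critical value z_{0.025} = 1.960.
Power = Φ(δ − 1.960) + Φ(−δ − 1.960) = Φ(0.176) + Φ(-4.096) = 0.5699 + 0.0000 = 0.5699.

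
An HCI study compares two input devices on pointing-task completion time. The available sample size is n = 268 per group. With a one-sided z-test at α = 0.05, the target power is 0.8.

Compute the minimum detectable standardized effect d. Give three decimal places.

d ≈ 0.215

Need Φ(δ − 1.645) = 0.8, so δ = 1.645 + 0.842 = 2.486.
δ = d·√(n/2) ⇒ d = δ/√(n/2) = 2.486/√(268/2) = 0.2148.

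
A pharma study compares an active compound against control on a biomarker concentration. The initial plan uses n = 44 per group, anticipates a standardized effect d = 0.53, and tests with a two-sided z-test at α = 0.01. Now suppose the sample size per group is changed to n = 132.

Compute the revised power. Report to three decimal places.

Power ≈ 0.958

With n = 132 per group: δ = d·√(n/2) = 0.53 × √(132/2) = 4.3057. Critical value z_{0.005} = 2.576.
Revised power = Φ(δ − 2.576) + Φ(−δ − 2.576) = Φ(1.730) + Φ(-6.882) = 0.9582 + 0.0000 = 0.9582.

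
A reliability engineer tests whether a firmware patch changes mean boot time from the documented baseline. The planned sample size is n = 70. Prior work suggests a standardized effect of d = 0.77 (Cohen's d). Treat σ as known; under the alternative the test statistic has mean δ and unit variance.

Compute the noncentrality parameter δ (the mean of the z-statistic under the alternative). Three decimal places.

δ ≈ 6.442

δ = d·√n = 0.77 × √70 = 6.4423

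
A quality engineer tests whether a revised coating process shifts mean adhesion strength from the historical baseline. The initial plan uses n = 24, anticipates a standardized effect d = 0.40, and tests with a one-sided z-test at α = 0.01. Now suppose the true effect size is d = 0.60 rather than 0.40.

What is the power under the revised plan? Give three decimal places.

Power ≈ 0.730

With d = 0.60: δ = d·√n = 0.60 × √24 = 2.9394. Critical value z_{0.01} = 2.326.
Revised power = Φ(δ − 2.326) = Φ(0.613) = 0.7301.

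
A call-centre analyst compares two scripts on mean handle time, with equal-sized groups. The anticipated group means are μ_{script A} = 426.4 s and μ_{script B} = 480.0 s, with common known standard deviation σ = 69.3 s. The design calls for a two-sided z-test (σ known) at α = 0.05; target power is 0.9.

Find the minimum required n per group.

n = 36 per group

Standardized effect: d = |μ_{script A} − μ_{script B}| / σ = |426.4 − 480.0| / 69.3 = 0.7734
For power 0.9 need Φ(δ − z_{0.025}) = 0.9, so δ = z_{0.025} + z_{0.10} = 1.960 + 1.282 = 3.242.
(Ignoring the negligible lower-tail rejection probability gives the usual closed-form inversion.)
δ = d·√(n/2) ⇒ n = 2(δ/d)² = 2 × (3.242 / 0.7734)² = 35.13.
Round up to the next whole unit.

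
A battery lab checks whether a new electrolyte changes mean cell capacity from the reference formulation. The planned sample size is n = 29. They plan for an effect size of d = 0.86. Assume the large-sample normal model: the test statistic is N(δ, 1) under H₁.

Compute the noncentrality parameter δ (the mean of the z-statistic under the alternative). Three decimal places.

δ = d·√n = 0.86 × √29 = 4.6312

δ ≈ 4.631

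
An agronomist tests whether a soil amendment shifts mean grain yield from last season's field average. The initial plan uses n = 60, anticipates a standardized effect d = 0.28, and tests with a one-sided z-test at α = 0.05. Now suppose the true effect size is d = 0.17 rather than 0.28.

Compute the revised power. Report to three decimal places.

Power ≈ 0.371

With d = 0.17: δ = d·√n = 0.17 × √60 = 1.3168. Critical value z_{0.05} = 1.645.
Revised power = P(Z > 1.645 − δ) = Φ(-0.328) = 0.3714.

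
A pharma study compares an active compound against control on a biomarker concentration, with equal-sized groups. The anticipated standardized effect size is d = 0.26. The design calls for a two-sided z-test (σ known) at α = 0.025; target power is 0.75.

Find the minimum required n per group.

Set Φ(δ − 2.241) = 0.75; then δ − 2.241 = Φ⁻¹(0.75) = 0.674, giving δ = 2.916.
(For δ > 0 the lower-tail rejection region contributes negligibly to power, so the one-term inversion is standard.)
δ = d·√(n/2) ⇒ n = 2(δ/d)² = 2 × (2.916 / 0.26)² = 251.55.
Rounding up, n = 252 per group.

n = 252 per group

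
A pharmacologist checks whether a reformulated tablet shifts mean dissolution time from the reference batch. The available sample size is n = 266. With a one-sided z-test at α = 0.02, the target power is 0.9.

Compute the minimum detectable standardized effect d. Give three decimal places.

Need Φ(δ − 2.054) = 0.9, so δ = 2.054 + 1.282 = 3.335.
δ = d·√n ⇒ d = δ/√n = 3.335/√266 = 0.2045.

d ≈ 0.205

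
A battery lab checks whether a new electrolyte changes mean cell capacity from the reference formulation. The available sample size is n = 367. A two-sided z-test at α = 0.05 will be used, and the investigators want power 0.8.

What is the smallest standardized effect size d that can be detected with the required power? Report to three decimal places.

d ≈ 0.146

Need Φ(δ − 1.960) = 0.8, so δ = 1.960 + 0.842 = 2.802.
(Lower-tail contribution to power is negligible for δ > 0.)
δ = d·√n ⇒ d = δ/√n = 2.802/√367 = 0.1462.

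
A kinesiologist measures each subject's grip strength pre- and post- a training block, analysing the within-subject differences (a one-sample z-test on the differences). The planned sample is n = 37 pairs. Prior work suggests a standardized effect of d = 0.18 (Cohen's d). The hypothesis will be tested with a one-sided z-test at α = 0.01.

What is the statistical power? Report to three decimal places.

Power ≈ 0.109

Noncentrality parameter: δ = d·√n = 0.18 × √37 = 1.0949
One-sided α = 0.01 → critical value z_{0.01} = 2.326.
Power = P(Z > 2.326 − δ) = Φ(-1.231) = 0.1091.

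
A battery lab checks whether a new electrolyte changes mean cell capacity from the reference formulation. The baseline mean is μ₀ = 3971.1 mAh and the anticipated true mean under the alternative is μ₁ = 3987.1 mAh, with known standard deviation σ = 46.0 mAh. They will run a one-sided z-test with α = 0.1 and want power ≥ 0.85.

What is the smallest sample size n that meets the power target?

n = 45

Standardized effect: d = |μ₁ − μ₀| / σ = |3987.1 − 3971.1| / 46.0 = 0.3478
Set Φ(δ − 1.282) = 0.85; then δ − 1.282 = Φ⁻¹(0.85) = 1.036, giving δ = 2.318.
δ = d·√n ⇒ n = (δ/d)² = (2.318 / 0.3478)² = 44.41.
Round up to the next whole unit.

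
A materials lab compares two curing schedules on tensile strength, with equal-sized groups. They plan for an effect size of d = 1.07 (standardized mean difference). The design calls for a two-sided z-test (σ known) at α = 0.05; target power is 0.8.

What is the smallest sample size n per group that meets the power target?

Set Φ(δ − 1.960) = 0.8; then δ − 1.960 = Φ⁻¹(0.8) = 0.842, giving δ = 2.802.
(For δ > 0 the lower-tail rejection region contributes negligibly to power, so the one-term inversion is standard.)
δ = d·√(n/2) ⇒ n = 2(δ/d)² = 2 × (2.802 / 1.07)² = 13.71.
Round up to the next whole unit.

n = 14 per group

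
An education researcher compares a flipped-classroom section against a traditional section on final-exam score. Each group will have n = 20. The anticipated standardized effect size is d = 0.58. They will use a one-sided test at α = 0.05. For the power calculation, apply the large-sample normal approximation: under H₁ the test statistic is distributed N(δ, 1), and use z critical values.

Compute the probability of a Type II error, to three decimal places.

β ≈ 0.425

Noncentrality parameter: δ = d·√(n/2) = 0.58 × √(20/2) = 1.8341
Critical value for a one-sided test at α = 0.05: z_α = 1.645.
Power = P(Z > 1.645 − δ) = Φ(0.189) = 0.5751.
Type II error: β = 1 − power = 1 − 0.5751 = 0.4249.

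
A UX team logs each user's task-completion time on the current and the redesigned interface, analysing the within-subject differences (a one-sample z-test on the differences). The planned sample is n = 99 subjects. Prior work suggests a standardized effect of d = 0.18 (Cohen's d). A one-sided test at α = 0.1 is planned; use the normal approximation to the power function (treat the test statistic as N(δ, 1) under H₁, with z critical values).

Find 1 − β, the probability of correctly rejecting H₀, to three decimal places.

Power ≈ 0.695

Noncentrality parameter: δ = d·√n = 0.18 × √99 = 1.7910
Critical value for a one-sided test at α = 0.1: z_α = 1.282.
Power = Φ(δ − 1.282) = Φ(0.509) = 0.6948.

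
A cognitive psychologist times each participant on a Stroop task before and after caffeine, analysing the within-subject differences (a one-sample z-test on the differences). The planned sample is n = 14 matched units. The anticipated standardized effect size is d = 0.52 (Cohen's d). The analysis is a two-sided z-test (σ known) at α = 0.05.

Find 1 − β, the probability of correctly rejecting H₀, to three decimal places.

Noncentrality parameter: δ = d·√n = 0.52 × √14 = 1.9457
Critical value for a two-sided test at α = 0.05: z_{α/2} = 1.960.
Power = Φ(δ − 1.960) + Φ(−δ − 1.960) = Φ(-0.014) + Φ(-3.906) = 0.4943 + 0.0000 = 0.4943.

Power ≈ 0.494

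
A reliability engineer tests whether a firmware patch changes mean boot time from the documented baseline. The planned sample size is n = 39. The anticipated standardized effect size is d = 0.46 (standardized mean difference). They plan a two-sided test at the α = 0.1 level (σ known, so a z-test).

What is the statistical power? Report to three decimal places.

Power ≈ 0.890

Noncentrality parameter: δ = d·√n = 0.46 × √39 = 2.8727
Critical value for a two-sided test at α = 0.1: z_{α/2} = 1.645.
Power = Φ(δ − 1.645) + Φ(−δ − 1.645) = Φ(1.228) + Φ(-4.518) = 0.8902 + 0.0000 = 0.8903.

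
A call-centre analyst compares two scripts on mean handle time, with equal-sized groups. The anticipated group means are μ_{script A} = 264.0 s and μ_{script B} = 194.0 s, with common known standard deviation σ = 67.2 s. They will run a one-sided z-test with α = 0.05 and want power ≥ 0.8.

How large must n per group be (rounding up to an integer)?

Standardized effect: d = |μ_{script A} − μ_{script B}| / σ = |264.0 − 194.0| / 67.2 = 1.0417
For power 0.8 need Φ(δ − z_{0.05}) = 0.8, so δ = z_{0.05} + z_{0.20} = 1.645 + 0.842 = 2.486.
δ = d·√(n/2) ⇒ n = 2(δ/d)² = 2 × (2.486 / 1.0417)² = 11.40.
Rounding up, n = 12 per group.

n = 12 per group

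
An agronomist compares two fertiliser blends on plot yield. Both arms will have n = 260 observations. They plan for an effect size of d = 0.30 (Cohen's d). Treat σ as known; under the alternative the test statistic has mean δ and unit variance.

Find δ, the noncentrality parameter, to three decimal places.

The noncentrality parameter scales effect size by the design's sample-size factor: δ = d·√(n/2) = 0.30 × √(260/2) = 3.4205

δ ≈ 3.421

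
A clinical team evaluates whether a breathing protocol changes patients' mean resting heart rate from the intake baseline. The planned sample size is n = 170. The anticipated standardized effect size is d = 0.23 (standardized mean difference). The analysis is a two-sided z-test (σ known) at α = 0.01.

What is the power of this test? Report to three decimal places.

Power ≈ 0.664

Noncentrality parameter: δ = d·√n = 0.23 × √170 = 2.9988
Two-sided α = 0.01 → critical value z_{0.005} = 2.576.
Power = Φ(δ − 2.576) + Φ(−δ − 2.576) = Φ(0.423) + Φ(-5.575) = 0.6639 + 0.0000 = 0.6639.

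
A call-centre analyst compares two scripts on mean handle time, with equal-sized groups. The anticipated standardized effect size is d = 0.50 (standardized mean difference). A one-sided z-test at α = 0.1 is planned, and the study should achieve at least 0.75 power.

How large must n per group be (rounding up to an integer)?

For power 0.75 need Φ(δ − z_{0.1}) = 0.75, so δ = z_{0.1} + z_{0.25} = 1.282 + 0.674 = 1.956.
δ = d·√(n/2) ⇒ n = 2(δ/d)² = 2 × (1.956 / 0.50)² = 30.61.
Rounding up, n = 31 per group.

n = 31 per group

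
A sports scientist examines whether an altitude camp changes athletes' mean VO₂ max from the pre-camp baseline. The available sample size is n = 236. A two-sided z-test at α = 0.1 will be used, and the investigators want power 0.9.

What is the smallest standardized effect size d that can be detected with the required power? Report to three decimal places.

Need Φ(δ − 1.645) = 0.9, so δ = 1.645 + 1.282 = 2.926.
(Lower-tail contribution to power is negligible for δ > 0.)
δ = d·√n ⇒ d = δ/√n = 2.926/√236 = 0.1905.

d ≈ 0.190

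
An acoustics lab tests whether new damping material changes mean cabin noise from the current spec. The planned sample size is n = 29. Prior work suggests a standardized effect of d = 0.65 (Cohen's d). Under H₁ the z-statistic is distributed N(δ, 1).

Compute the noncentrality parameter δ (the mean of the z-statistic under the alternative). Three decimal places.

δ ≈ 3.500

The noncentrality parameter scales effect size by the design's sample-size factor: δ = d·√n = 0.65 × √29 = 3.5004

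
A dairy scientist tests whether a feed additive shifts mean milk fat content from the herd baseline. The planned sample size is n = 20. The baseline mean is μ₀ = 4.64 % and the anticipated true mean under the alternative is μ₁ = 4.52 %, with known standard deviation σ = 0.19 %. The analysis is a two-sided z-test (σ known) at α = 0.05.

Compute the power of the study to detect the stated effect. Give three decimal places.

Power ≈ 0.806

Standardized effect: d = |μ₁ − μ₀| / σ = |4.52 − 4.64| / 0.19 = 0.6316
Noncentrality parameter: δ = d·√n = 0.6316 × √20 = 2.8245
Critical value for a two-sided test at α = 0.05: z_{α/2} = 1.960.
Power = Φ(δ − 1.960) + Φ(−δ − 1.960) = Φ(0.865) + Φ(-4.784) = 0.8064 + 0.0000 = 0.8064.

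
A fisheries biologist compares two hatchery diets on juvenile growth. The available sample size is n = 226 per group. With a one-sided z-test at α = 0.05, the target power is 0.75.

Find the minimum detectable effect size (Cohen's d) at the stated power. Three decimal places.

Need Φ(δ − 1.645) = 0.75, so δ = 1.645 + 0.674 = 2.319.
δ = d·√(n/2) ⇒ d = δ/√(n/2) = 2.319/√(226/2) = 0.2182.

d ≈ 0.218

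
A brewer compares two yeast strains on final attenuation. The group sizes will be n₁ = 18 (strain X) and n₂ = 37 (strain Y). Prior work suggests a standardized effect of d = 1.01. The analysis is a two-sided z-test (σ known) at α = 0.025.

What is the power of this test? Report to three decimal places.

Noncentrality parameter: δ = d / √(1/n₁ + 1/n₂) = 1.01 / √(1/18 + 1/37) = 3.5146
Critical value for a two-sided test at α = 0.025: z_{α/2} = 2.241.
Power = Φ(δ − 2.241) + Φ(−δ − 2.241) = Φ(1.273) + Φ(-5.756) = 0.8985 + 0.0000 = 0.8985.

Power ≈ 0.899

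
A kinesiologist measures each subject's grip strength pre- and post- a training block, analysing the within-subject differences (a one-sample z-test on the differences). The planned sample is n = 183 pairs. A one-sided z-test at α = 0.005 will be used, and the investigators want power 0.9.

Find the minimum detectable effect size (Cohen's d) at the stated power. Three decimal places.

d ≈ 0.285

Need Φ(δ − 2.576) = 0.9, so δ = 2.576 + 1.282 = 3.857.
δ = d·√n ⇒ d = δ/√n = 3.857/√183 = 0.2851.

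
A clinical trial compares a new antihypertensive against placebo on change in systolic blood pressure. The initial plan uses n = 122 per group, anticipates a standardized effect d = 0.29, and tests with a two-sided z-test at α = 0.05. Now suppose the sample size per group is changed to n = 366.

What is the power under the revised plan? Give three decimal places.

With n = 366 per group: δ = d·√(n/2) = 0.29 × √(366/2) = 3.9230. Critical value z_{0.025} = 1.960.
Revised power = Φ(δ − 1.960) + Φ(−δ − 1.960) = Φ(1.963) + Φ(-5.883) = 0.9752 + 0.0000 = 0.9752.

Power ≈ 0.975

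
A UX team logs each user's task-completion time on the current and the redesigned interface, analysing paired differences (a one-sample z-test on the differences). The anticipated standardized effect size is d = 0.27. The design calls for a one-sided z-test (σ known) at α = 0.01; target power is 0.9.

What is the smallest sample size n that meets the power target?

n = 179

For power 0.9 need Φ(δ − z_{0.01}) = 0.9, so δ = z_{0.01} + z_{0.10} = 2.326 + 1.282 = 3.608.
δ = d·√n ⇒ n = (δ/d)² = (3.608 / 0.27)² = 178.56.
Rounding up, n = 179.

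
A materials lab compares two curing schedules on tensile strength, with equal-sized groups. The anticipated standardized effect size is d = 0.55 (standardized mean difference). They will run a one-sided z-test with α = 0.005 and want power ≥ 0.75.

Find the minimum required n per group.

Set Φ(δ − 2.576) = 0.75; then δ − 2.576 = Φ⁻¹(0.75) = 0.674, giving δ = 3.250.
δ = d·√(n/2) ⇒ n = 2(δ/d)² = 2 × (3.250 / 0.55)² = 69.85.
Rounding up, n = 70 per group.

n = 70 per group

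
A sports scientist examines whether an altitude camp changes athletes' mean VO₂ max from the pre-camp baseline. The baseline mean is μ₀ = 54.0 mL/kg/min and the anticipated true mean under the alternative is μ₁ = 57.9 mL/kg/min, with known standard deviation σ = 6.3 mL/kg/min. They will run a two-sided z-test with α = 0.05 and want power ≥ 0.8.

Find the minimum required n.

n = 21

Standardized effect: d = |μ₁ − μ₀| / σ = |57.9 − 54.0| / 6.3 = 0.6190
Set Φ(δ − 1.960) = 0.8; then δ − 1.960 = Φ⁻¹(0.8) = 0.842, giving δ = 2.802.
(For δ > 0 the lower-tail rejection region contributes negligibly to power, so the one-term inversion is standard.)
δ = d·√n ⇒ n = (δ/d)² = (2.802 / 0.6190)² = 20.48.
Round up to the next whole unit.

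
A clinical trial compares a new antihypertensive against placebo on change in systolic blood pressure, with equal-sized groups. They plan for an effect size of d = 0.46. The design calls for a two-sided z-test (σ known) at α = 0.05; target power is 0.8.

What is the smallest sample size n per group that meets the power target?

Set Φ(δ − 1.960) = 0.8; then δ − 1.960 = Φ⁻¹(0.8) = 0.842, giving δ = 2.802.
(The Φ(−δ − z_{α/2}) term is vanishingly small for δ > 0 and is dropped in the standard sample-size formula.)
δ = d·√(n/2) ⇒ n = 2(δ/d)² = 2 × (2.802 / 0.46)² = 74.19.
Round up to the next whole unit.

n = 75 per group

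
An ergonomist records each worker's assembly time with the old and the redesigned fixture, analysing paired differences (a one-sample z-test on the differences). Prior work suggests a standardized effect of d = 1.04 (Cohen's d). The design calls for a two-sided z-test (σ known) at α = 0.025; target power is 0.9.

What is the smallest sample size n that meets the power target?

n = 12

For power 0.9 need Φ(δ − z_{0.0125}) = 0.9, so δ = z_{0.0125} + z_{0.10} = 2.241 + 1.282 = 3.523.
(For δ > 0 the lower-tail rejection region contributes negligibly to power, so the one-term inversion is standard.)
δ = d·√n ⇒ n = (δ/d)² = (3.523 / 1.04)² = 11.47.
Rounding up, n = 12.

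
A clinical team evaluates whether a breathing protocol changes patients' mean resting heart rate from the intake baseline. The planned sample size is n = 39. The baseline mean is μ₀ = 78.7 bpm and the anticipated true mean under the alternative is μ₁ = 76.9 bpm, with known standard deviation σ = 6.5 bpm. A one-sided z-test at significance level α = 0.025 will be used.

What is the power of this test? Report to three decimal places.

Standardized effect: d = |μ₁ − μ₀| / σ = |76.9 − 78.7| / 6.5 = 0.2769
Noncentrality parameter: δ = d·√n = 0.2769 × √39 = 1.7294
Critical value for a one-sided test at α = 0.025: z_α = 1.960.
Power = Φ(δ − 1.960) = Φ(-0.231) = 0.4088.

Power ≈ 0.409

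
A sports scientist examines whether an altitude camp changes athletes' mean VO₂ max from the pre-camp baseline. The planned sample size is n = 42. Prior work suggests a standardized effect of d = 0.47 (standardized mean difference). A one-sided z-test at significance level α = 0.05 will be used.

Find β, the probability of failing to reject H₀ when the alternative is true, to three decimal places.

Noncentrality parameter: δ = d·√n = 0.47 × √42 = 3.0459
Critical value for a one-sided test at α = 0.05: z_α = 1.645.
Power = P(Z > 1.645 − δ) = Φ(1.401) = 0.9194.
Type II error: β = 1 − power = 1 − 0.9194 = 0.0806.

β ≈ 0.081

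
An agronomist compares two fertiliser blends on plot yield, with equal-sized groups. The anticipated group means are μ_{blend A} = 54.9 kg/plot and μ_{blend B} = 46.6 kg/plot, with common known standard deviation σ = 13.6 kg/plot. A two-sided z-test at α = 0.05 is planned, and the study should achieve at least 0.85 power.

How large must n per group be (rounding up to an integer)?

Standardized effect: d = |μ_{blend A} − μ_{blend B}| / σ = |54.9 − 46.6| / 13.6 = 0.6103
For power 0.85 need Φ(δ − z_{0.025}) = 0.85, so δ = z_{0.025} + z_{0.15} = 1.960 + 1.036 = 2.996.
(Ignoring the negligible lower-tail rejection probability gives the usual closed-form inversion.)
δ = d·√(n/2) ⇒ n = 2(δ/d)² = 2 × (2.996 / 0.6103)² = 48.21.
Rounding up, n = 49 per group.

n = 49 per group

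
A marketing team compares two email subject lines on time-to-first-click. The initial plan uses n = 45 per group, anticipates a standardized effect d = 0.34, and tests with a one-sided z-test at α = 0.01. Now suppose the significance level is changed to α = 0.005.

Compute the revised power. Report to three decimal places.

δ = d·√(n/2) = 0.34 × √(45/2) = 1.6128 (unchanged). New critical value: z_{0.005} = 2.576.
Revised power = P(Z > 2.576 − δ) = Φ(-0.963) = 0.1678.

Power ≈ 0.168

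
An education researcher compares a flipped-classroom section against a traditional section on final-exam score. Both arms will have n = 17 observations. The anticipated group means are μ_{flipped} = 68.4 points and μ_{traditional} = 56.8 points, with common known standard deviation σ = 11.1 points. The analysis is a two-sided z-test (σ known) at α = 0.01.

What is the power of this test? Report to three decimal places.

Power ≈ 0.681

Standardized effect: d = |μ_{flipped} − μ_{traditional}| / σ = |68.4 − 56.8| / 11.1 = 1.0450
Noncentrality parameter: δ = d·√(n/2) = 1.0450 × √(17/2) = 3.0468
Critical value for a two-sided test at α = 0.01: z_{α/2} = 2.576.
Power = Φ(δ − 2.576) + Φ(−δ − 2.576) = Φ(0.471) + Φ(-5.623) = 0.6812 + 0.0000 = 0.6812.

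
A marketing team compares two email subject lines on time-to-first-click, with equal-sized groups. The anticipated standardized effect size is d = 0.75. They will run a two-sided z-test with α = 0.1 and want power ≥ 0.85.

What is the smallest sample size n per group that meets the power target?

For power 0.85 need Φ(δ − z_{0.05}) = 0.85, so δ = z_{0.05} + z_{0.15} = 1.645 + 1.036 = 2.681.
(The Φ(−δ − z_{α/2}) term is vanishingly small for δ > 0 and is dropped in the standard sample-size formula.)
δ = d·√(n/2) ⇒ n = 2(δ/d)² = 2 × (2.681 / 0.75)² = 25.56.
Rounding up, n = 26 per group.

n = 26 per group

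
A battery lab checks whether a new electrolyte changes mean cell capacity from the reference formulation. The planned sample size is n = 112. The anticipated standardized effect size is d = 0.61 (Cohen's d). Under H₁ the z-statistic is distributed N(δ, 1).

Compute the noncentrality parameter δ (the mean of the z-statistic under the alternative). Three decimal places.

The noncentrality parameter scales effect size by the design's sample-size factor: δ = d·√n = 0.61 × √112 = 6.4556

δ ≈ 6.456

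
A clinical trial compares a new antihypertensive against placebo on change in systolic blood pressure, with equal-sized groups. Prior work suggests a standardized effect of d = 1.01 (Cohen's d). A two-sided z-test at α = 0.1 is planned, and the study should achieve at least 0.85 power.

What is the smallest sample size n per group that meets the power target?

Set Φ(δ − 1.645) = 0.85; then δ − 1.645 = Φ⁻¹(0.85) = 1.036, giving δ = 2.681.
(The Φ(−δ − z_{α/2}) term is vanishingly small for δ > 0 and is dropped in the standard sample-size formula.)
δ = d·√(n/2) ⇒ n = 2(δ/d)² = 2 × (2.681 / 1.01)² = 14.10.
Round up to the next whole unit.

n = 15 per group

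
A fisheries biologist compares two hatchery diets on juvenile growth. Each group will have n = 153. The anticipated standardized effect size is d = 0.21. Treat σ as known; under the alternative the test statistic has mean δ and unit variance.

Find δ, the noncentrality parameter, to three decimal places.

The noncentrality parameter scales effect size by the design's sample-size factor: δ = d·√(n/2) = 0.21 × √(153/2) = 1.8367

δ ≈ 1.837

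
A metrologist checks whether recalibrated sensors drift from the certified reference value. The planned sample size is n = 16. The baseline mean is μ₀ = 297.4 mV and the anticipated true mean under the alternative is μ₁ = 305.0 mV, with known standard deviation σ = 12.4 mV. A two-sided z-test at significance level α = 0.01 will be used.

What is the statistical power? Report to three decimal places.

Standardized effect: d = |μ₁ − μ₀| / σ = |305.0 − 297.4| / 12.4 = 0.6129
Noncentrality parameter: λ = d·√n = 0.6129 × √16 = 2.4516
Two-sided α = 0.01 → critical value z_{0.005} = 2.576.
Power = Φ(λ − 2.576) + Φ(−λ − 2.576) = Φ(-0.124) + Φ(-5.027) = 0.4506 + 0.0000 = 0.4506.

Power ≈ 0.451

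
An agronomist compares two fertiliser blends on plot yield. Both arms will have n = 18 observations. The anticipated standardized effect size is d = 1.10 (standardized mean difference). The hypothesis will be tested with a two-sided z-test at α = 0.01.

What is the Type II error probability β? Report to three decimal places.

Noncentrality parameter: δ = d·√(n/2) = 1.10 × √(18/2) = 3.3000
Two-sided α = 0.01 → critical value z_{0.005} = 2.576.
Power = Φ(δ − 2.576) + Φ(−δ − 2.576) = Φ(0.724) + Φ(-5.876) = 0.7655 + 0.0000 = 0.7655.
Type II error: β = 1 − power = 1 − 0.7655 = 0.2345.

β ≈ 0.234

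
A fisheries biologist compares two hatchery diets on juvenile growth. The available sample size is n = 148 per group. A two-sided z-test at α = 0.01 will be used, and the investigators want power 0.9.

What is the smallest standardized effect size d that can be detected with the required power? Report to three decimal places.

d ≈ 0.448

Need Φ(δ − 2.576) = 0.9, so δ = 2.576 + 1.282 = 3.857.
(The second rejection-region term Φ(−δ − z_{α/2}) is negligible and dropped.)
δ = d·√(n/2) ⇒ d = δ/√(n/2) = 3.857/√(148/2) = 0.4484.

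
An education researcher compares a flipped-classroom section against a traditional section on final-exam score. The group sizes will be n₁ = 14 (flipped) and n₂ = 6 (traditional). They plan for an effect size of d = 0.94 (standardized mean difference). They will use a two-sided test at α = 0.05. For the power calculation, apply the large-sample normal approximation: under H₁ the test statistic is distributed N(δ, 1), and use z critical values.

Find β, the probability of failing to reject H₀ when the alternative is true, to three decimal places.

Noncentrality parameter: δ = d / √(1/n₁ + 1/n₂) = 0.94 / √(1/14 + 1/6) = 1.9264
Critical value for a two-sided test at α = 0.05: z_{α/2} = 1.960.
Power = Φ(δ − 1.960) + Φ(−δ − 1.960) = Φ(-0.034) + Φ(-3.886) = 0.4866 + 0.0001 = 0.4867.
Type II error: β = 1 − power = 1 − 0.4867 = 0.5133.

β ≈ 0.513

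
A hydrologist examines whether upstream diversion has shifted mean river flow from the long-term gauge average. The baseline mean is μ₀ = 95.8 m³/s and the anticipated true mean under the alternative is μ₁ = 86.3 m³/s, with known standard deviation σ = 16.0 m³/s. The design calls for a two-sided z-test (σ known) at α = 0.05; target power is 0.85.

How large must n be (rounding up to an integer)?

Standardized effect: d = |μ₁ − μ₀| / σ = |86.3 − 95.8| / 16.0 = 0.5938
For power 0.85 need Φ(δ − z_{0.025}) = 0.85, so δ = z_{0.025} + z_{0.15} = 1.960 + 1.036 = 2.996.
(Ignoring the negligible lower-tail rejection probability gives the usual closed-form inversion.)
δ = d·√n ⇒ n = (δ/d)² = (2.996 / 0.5938)² = 25.47.
Rounding up, n = 26.

n = 26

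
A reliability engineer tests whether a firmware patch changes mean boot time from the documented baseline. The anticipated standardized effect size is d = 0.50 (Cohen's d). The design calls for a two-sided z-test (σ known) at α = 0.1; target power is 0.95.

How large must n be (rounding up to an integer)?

For power 0.95 need Φ(δ − z_{0.05}) = 0.95, so δ = z_{0.05} + z_{0.05} = 1.645 + 1.645 = 3.290.
(For δ > 0 the lower-tail rejection region contributes negligibly to power, so the one-term inversion is standard.)
δ = d·√n ⇒ n = (δ/d)² = (3.290 / 0.50)² = 43.29.
Round up to the next whole unit.

n = 44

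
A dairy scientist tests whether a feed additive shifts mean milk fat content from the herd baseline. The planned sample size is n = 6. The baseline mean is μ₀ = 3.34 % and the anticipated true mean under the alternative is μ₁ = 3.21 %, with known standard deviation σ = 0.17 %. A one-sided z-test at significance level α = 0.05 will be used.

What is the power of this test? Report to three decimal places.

Power ≈ 0.590

Standardized effect: d = |μ₁ − μ₀| / σ = |3.21 − 3.34| / 0.17 = 0.7647
Noncentrality parameter: δ = d·√n = 0.7647 × √6 = 1.8731
Critical value for a one-sided test at α = 0.05: z_α = 1.645.
Power = P(Z > 1.645 − δ) = Φ(0.228) = 0.5903.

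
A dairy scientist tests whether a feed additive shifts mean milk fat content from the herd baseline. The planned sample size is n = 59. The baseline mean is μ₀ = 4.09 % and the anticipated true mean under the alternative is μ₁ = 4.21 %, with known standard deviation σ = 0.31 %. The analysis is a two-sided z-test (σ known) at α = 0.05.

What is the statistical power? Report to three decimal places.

Power ≈ 0.845

Standardized effect: d = |μ₁ − μ₀| / σ = |4.21 − 4.09| / 0.31 = 0.3871
Noncentrality parameter: δ = d·√n = 0.3871 × √59 = 2.9733
Critical value for a two-sided test at α = 0.05: z_{α/2} = 1.960.
Power = Φ(δ − 1.960) + Φ(−δ − 1.960) = Φ(1.013) + Φ(-4.933) = 0.8446 + 0.0000 = 0.8446.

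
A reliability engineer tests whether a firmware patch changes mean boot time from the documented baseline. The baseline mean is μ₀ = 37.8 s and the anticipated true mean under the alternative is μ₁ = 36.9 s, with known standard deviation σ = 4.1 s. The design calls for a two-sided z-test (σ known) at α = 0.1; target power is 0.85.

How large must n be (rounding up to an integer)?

Standardized effect: d = |μ₁ − μ₀| / σ = |36.9 − 37.8| / 4.1 = 0.2195
Set Φ(δ − 1.645) = 0.85; then δ − 1.645 = Φ⁻¹(0.85) = 1.036, giving δ = 2.681.
(For δ > 0 the lower-tail rejection region contributes negligibly to power, so the one-term inversion is standard.)
δ = d·√n ⇒ n = (δ/d)² = (2.681 / 0.2195)² = 149.20.
Round up to the next whole unit.

n = 150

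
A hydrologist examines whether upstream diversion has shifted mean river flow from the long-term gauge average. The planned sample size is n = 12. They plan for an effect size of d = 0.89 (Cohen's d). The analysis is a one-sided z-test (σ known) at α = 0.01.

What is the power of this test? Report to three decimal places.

Power ≈ 0.775

Noncentrality parameter: δ = d·√n = 0.89 × √12 = 3.0831
One-sided α = 0.01 → critical value z_{0.01} = 2.326.
Power = Φ(δ − 2.326) = Φ(0.757) = 0.7754.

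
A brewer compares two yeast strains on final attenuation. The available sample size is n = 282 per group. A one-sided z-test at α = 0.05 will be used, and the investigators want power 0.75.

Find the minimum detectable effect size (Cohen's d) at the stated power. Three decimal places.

d ≈ 0.195

Required noncentrality: δ = z_{0.05} + z_{0.25} = 1.645 + 0.674 = 2.319.
δ = d·√(n/2) ⇒ d = δ/√(n/2) = 2.319/√(282/2) = 0.1953.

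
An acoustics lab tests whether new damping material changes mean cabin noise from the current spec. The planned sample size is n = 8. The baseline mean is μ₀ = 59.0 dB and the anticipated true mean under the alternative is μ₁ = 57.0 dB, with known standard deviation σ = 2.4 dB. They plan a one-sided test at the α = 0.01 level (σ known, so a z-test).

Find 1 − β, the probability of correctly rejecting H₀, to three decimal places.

Standardized effect: d = |μ₁ − μ₀| / σ = |57.0 − 59.0| / 2.4 = 0.8333
Noncentrality parameter: δ = d·√n = 0.8333 × √8 = 2.3570
One-sided α = 0.01 → critical value z_{0.01} = 2.326.
Power = P(Z > 2.326 − δ) = Φ(0.031) = 0.5122.

Power ≈ 0.512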